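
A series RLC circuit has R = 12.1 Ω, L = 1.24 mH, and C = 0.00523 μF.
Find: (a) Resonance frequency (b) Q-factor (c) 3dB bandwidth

Step 1 — Resonance: ω₀ = 1/√(LC) = 1/√(0.00124·5.23e-09) = 3.927e+05 rad/s.
Step 2 — f₀ = ω₀/(2π) = 6.25e+04 Hz.
Step 3 — Series Q: Q = ω₀L/R = 3.927e+05·0.00124/12.1 = 40.24.
Step 4 — Bandwidth: Δω = ω₀/Q = 9758 rad/s; BW = Δω/(2π) = 1553 Hz.

(a) f₀ = 6.25e+04 Hz  (b) Q = 40.24  (c) BW = 1553 Hz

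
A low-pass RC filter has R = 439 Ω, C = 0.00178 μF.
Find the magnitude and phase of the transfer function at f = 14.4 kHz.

Step 1 — Angular frequency: ω = 2π·1.44e+04 = 9.048e+04 rad/s.
Step 2 — Transfer function: H(jω) = 1/(1 + jωRC).
Step 3 — Denominator: 1 + jωRC = 1 + j·9.048e+04·439·1.78e-09 = 1 + j0.0707.
Step 4 — H = 0.995 - j0.07035.
Step 5 — Magnitude: |H| = 0.9975 (-0.0 dB); phase: φ = -4.0°.

|H| = 0.9975 (-0.0 dB), φ = -4.0°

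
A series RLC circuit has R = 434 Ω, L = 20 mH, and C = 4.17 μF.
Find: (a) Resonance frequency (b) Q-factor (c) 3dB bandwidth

Step 1 — Resonance: ω₀ = 1/√(LC) = 1/√(0.02·4.17e-06) = 3463 rad/s.
Step 2 — f₀ = ω₀/(2π) = 551.1 Hz.
Step 3 — Series Q: Q = ω₀L/R = 3463·0.02/434 = 0.1596.
Step 4 — Bandwidth: Δω = ω₀/Q = 2.17e+04 rad/s; BW = Δω/(2π) = 3454 Hz.

(a) f₀ = 551.1 Hz  (b) Q = 0.1596  (c) BW = 3454 Hz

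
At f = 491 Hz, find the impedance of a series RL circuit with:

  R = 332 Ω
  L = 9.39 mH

Step 1 — Angular frequency: ω = 2π·f = 2π·491 = 3085 rad/s.
Step 2 — Component impedances:
  R: Z = R = 332 Ω
  L: Z = jωL = j·3085·0.00939 = 0 + j28.97 Ω
Step 3 — Series combination: Z_total = R + L = 332 + j28.97 Ω = 333.3∠5.0° Ω.

Z = 332 + j28.97 Ω = 333.3∠5.0° Ω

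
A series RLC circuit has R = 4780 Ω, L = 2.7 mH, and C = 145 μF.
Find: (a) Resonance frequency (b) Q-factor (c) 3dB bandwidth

Step 1 — Resonance condition Im(Z)=0 gives ω₀ = 1/√(LC).
Step 2 — ω₀ = 1/√(0.0027·0.000145) = 1598 rad/s.
Step 3 — f₀ = ω₀/(2π) = 254.4 Hz.
Step 4 — Series Q: Q = ω₀L/R = 1598·0.0027/4780 = 0.0009028.
Step 5 — 3dB bandwidth: Δω = ω₀/Q = 1.77e+06 rad/s; BW = Δω/(2π) = 2.818e+05 Hz.

(a) f₀ = 254.4 Hz  (b) Q = 0.0009028  (c) BW = 2.818e+05 Hz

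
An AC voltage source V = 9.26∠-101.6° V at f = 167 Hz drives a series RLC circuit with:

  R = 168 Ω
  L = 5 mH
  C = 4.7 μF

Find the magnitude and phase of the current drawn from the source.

Step 1 — Angular frequency: ω = 2π·f = 2π·167 = 1049 rad/s.
Step 2 — Component impedances:
  R: Z = R = 168 Ω
  L: Z = jωL = j·1049·0.005 = 0 + j5.246 Ω
  C: Z = 1/(jωC) = -j/(ω·C) = 0 - j202.8 Ω
Step 3 — Series combination: Z_total = R + L + C = 168 - j197.5 Ω = 259.3∠-49.6° Ω.
Step 4 — Source phasor: V = 9.26∠-101.6° V = -1.862 - j9.071 V.
Step 5 — Ohm's law: I = V / Z_total = (-1.862 - j9.071) / (168 - j197.5) = 0.02199 - j0.02813 A.
Step 6 — Convert to polar: |I| = 0.03571 A, ∠I = -52.0°.

I = 0.03571∠-52.0° A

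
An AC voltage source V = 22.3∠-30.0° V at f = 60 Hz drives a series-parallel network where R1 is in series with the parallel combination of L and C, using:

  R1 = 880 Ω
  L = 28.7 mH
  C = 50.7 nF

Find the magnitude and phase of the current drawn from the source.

Step 1 — Angular frequency: ω = 2π·f = 2π·60 = 377 rad/s.
Step 2 — Component impedances:
  R1: Z = R = 880 Ω
  L: Z = jωL = j·377·0.0287 = 0 + j10.82 Ω
  C: Z = 1/(jωC) = -j/(ω·C) = 0 - j5.232e+04 Ω
Step 3 — Parallel branch: L || C = 1/(1/L + 1/C) = 0 + j10.82 Ω.
Step 4 — Series with R1: Z_total = R1 + (L || C) = 880 + j10.82 Ω = 880.1∠0.7° Ω.
Step 5 — Source phasor: V = 22.3∠-30.0° V = 19.31 - j11.15 V.
Step 6 — Ohm's law: I = V / Z_total = (19.31 - j11.15) / (880 + j10.82) = 0.02179 - j0.01294 A.
Step 7 — Convert to polar: |I| = 0.02534 A, ∠I = -30.7°.

I = 0.02534∠-30.7° A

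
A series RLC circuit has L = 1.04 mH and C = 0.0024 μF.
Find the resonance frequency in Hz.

Step 1 — Resonance condition Im(Z)=0 gives ω₀ = 1/√(LC).
Step 2 — ω₀ = 1/√(0.00104·2.4e-09) = 6.33e+05 rad/s.
Step 3 — f₀ = ω₀/(2π) = 1.007e+05 Hz.

f₀ = 1.007e+05 Hz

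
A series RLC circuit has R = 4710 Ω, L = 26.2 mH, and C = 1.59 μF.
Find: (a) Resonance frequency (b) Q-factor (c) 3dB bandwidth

Step 1 — Resonance: ω₀ = 1/√(LC) = 1/√(0.0262·1.59e-06) = 4899 rad/s.
Step 2 — f₀ = ω₀/(2π) = 779.8 Hz.
Step 3 — Series Q: Q = ω₀L/R = 4899·0.0262/4710 = 0.02725.
Step 4 — Bandwidth: Δω = ω₀/Q = 1.798e+05 rad/s; BW = Δω/(2π) = 2.861e+04 Hz.

(a) f₀ = 779.8 Hz  (b) Q = 0.02725  (c) BW = 2.861e+04 Hz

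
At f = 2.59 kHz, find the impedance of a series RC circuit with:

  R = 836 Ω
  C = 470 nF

Step 1 — Angular frequency: ω = 2π·f = 2π·2590 = 1.627e+04 rad/s.
Step 2 — Component impedances:
  R: Z = R = 836 Ω
  C: Z = 1/(jωC) = -j/(ω·C) = 0 - j130.7 Ω
Step 3 — Series combination: Z_total = R + C = 836 - j130.7 Ω = 846.2∠-8.9° Ω.

Z = 836 - j130.7 Ω = 846.2∠-8.9° Ω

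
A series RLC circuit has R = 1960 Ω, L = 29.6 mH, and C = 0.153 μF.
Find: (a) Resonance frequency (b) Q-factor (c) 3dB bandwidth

Step 1 — Resonance condition Im(Z)=0 gives ω₀ = 1/√(LC).
Step 2 — ω₀ = 1/√(0.0296·1.53e-07) = 1.486e+04 rad/s.
Step 3 — f₀ = ω₀/(2π) = 2365 Hz.
Step 4 — Series Q: Q = ω₀L/R = 1.486e+04·0.0296/1960 = 0.2244.
Step 5 — 3dB bandwidth: Δω = ω₀/Q = 6.622e+04 rad/s; BW = Δω/(2π) = 1.054e+04 Hz.

(a) f₀ = 2365 Hz  (b) Q = 0.2244  (c) BW = 1.054e+04 Hz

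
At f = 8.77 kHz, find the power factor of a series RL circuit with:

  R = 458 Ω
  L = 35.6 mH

Step 1 — Angular frequency: ω = 2π·f = 2π·8770 = 5.51e+04 rad/s.
Step 2 — Component impedances:
  R: Z = R = 458 Ω
  L: Z = jωL = j·5.51e+04·0.0356 = 0 + j1962 Ω
Step 3 — Series combination: Z_total = R + L = 458 + j1962 Ω = 2014∠76.9° Ω.
Step 4 — Power factor: PF = cos(φ) = Re(Z)/|Z| = 458/2014 = 0.2274.
Step 5 — Type: Im(Z) = 1962 ⇒ lagging (phase φ = 76.9°).

PF = 0.2274 (lagging, φ = 76.9°)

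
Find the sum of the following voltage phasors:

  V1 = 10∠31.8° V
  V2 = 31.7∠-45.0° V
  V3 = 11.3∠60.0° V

Step 1 — Convert each phasor to rectangular form:
  V1 = 10·(cos(31.8°) + j·sin(31.8°)) = 8.499 + j5.27 V
  V2 = 31.7·(cos(-45.0°) + j·sin(-45.0°)) = 22.42 - j22.42 V
  V3 = 11.3·(cos(60.0°) + j·sin(60.0°)) = 5.65 + j9.786 V
Step 2 — Sum components: V_total = 36.56 - j7.36 V.
Step 3 — Convert to polar: |V_total| = 37.3 V, ∠V_total = -11.4°.

V_total = 37.3∠-11.4° V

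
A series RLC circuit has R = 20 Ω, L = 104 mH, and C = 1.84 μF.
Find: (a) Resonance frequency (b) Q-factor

Step 1 — Resonance condition Im(Z)=0 gives ω₀ = 1/√(LC).
Step 2 — ω₀ = 1/√(0.104·1.84e-06) = 2286 rad/s.
Step 3 — f₀ = ω₀/(2π) = 363.8 Hz.
Step 4 — Series Q: Q = ω₀L/R = 2286·0.104/20 = 11.89.

(a) f₀ = 363.8 Hz  (b) Q = 11.89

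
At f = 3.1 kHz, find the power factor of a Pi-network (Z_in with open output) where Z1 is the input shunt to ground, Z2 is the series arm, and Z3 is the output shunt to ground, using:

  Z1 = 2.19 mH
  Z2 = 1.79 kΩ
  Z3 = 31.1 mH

Step 1 — Angular frequency: ω = 2π·f = 2π·3100 = 1.948e+04 rad/s.
Step 2 — Component impedances:
  Z1: Z = jωL = j·1.948e+04·0.00219 = 0 + j42.66 Ω
  Z2: Z = R = 1790 Ω
  Z3: Z = jωL = j·1.948e+04·0.0311 = 0 + j605.8 Ω
Step 3 — With open output, the series arm Z2 and the output shunt Z3 appear in series to ground: Z2 + Z3 = 1790 + j605.8 Ω.
Step 4 — Parallel with input shunt Z1: Z_in = Z1 || (Z2 + Z3) = 0.8986 + j42.33 Ω = 42.34∠88.8° Ω.
Step 5 — Power factor: PF = cos(φ) = Re(Z)/|Z| = 0.8986/42.34 = 0.02122.
Step 6 — Type: Im(Z) = 42.33 ⇒ lagging (phase φ = 88.8°).

PF = 0.02122 (lagging, φ = 88.8°)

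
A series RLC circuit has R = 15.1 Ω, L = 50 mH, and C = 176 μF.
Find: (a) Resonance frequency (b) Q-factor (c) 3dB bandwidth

Step 1 — Resonance: ω₀ = 1/√(LC) = 1/√(0.05·0.000176) = 337.1 rad/s.
Step 2 — f₀ = ω₀/(2π) = 53.65 Hz.
Step 3 — Series Q: Q = ω₀L/R = 337.1·0.05/15.1 = 1.116.
Step 4 — Bandwidth: Δω = ω₀/Q = 302 rad/s; BW = Δω/(2π) = 48.06 Hz.

(a) f₀ = 53.65 Hz  (b) Q = 1.116  (c) BW = 48.06 Hz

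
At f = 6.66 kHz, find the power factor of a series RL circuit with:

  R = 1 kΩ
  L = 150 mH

Step 1 — Angular frequency: ω = 2π·f = 2π·6660 = 4.185e+04 rad/s.
Step 2 — Component impedances:
  R: Z = R = 1000 Ω
  L: Z = jωL = j·4.185e+04·0.15 = 0 + j6277 Ω
Step 3 — Series combination: Z_total = R + L = 1000 + j6277 Ω = 6356∠80.9° Ω.
Step 4 — Power factor: PF = cos(φ) = Re(Z)/|Z| = 1000/6356 = 0.1573.
Step 5 — Type: Im(Z) = 6277 ⇒ lagging (phase φ = 80.9°).

PF = 0.1573 (lagging, φ = 80.9°)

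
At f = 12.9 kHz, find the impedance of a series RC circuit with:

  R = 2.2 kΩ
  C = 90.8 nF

Step 1 — Angular frequency: ω = 2π·f = 2π·1.29e+04 = 8.105e+04 rad/s.
Step 2 — Component impedances:
  R: Z = R = 2200 Ω
  C: Z = 1/(jωC) = -j/(ω·C) = 0 - j135.9 Ω
Step 3 — Series combination: Z_total = R + C = 2200 - j135.9 Ω = 2204∠-3.5° Ω.

Z = 2200 - j135.9 Ω = 2204∠-3.5° Ω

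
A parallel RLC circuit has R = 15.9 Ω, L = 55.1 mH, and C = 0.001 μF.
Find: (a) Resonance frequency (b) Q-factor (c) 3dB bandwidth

Step 1 — Resonance: ω₀ = 1/√(LC) = 1/√(0.0551·1e-09) = 1.347e+05 rad/s.
Step 2 — f₀ = ω₀/(2π) = 2.144e+04 Hz.
Step 3 — Parallel Q: Q = R/(ω₀L) = 15.9/(1.347e+05·0.0551) = 0.002142.
Step 4 — Bandwidth: Δω = ω₀/Q = 6.289e+07 rad/s; BW = Δω/(2π) = 1.001e+07 Hz.

(a) f₀ = 2.144e+04 Hz  (b) Q = 0.002142  (c) BW = 1.001e+07 Hz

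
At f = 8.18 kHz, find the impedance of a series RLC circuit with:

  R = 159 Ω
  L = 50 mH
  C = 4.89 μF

Step 1 — Angular frequency: ω = 2π·f = 2π·8180 = 5.14e+04 rad/s.
Step 2 — Component impedances:
  R: Z = R = 159 Ω
  L: Z = jωL = j·5.14e+04·0.05 = 0 + j2570 Ω
  C: Z = 1/(jωC) = -j/(ω·C) = 0 - j3.979 Ω
Step 3 — Series combination: Z_total = R + L + C = 159 + j2566 Ω = 2571∠86.5° Ω.

Z = 159 + j2566 Ω = 2571∠86.5° Ω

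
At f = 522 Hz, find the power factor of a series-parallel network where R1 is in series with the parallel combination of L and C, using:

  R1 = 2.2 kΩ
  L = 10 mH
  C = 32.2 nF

Step 1 — Angular frequency: ω = 2π·f = 2π·522 = 3280 rad/s.
Step 2 — Component impedances:
  R1: Z = R = 2200 Ω
  L: Z = jωL = j·3280·0.01 = 0 + j32.8 Ω
  C: Z = 1/(jωC) = -j/(ω·C) = 0 - j9469 Ω
Step 3 — Parallel branch: L || C = 1/(1/L + 1/C) = 0 + j32.91 Ω.
Step 4 — Series with R1: Z_total = R1 + (L || C) = 2200 + j32.91 Ω = 2200∠0.9° Ω.
Step 5 — Power factor: PF = cos(φ) = Re(Z)/|Z| = 2200/2200.2 = 0.9999.
Step 6 — Type: Im(Z) = 32.91 ⇒ lagging (phase φ = 0.9°).

PF = 0.9999 (lagging, φ = 0.9°)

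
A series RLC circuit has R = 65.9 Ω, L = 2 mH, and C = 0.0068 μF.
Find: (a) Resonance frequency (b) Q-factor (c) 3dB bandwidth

Step 1 — Resonance: ω₀ = 1/√(LC) = 1/√(0.002·6.8e-09) = 2.712e+05 rad/s.
Step 2 — f₀ = ω₀/(2π) = 4.316e+04 Hz.
Step 3 — Series Q: Q = ω₀L/R = 2.712e+05·0.002/65.9 = 8.23.
Step 4 — Bandwidth: Δω = ω₀/Q = 3.295e+04 rad/s; BW = Δω/(2π) = 5244 Hz.

(a) f₀ = 4.316e+04 Hz  (b) Q = 8.23  (c) BW = 5244 Hz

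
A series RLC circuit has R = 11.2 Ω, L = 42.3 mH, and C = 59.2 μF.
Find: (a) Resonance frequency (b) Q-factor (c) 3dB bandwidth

Step 1 — Resonance: ω₀ = 1/√(LC) = 1/√(0.0423·5.92e-05) = 631.9 rad/s.
Step 2 — f₀ = ω₀/(2π) = 100.6 Hz.
Step 3 — Series Q: Q = ω₀L/R = 631.9·0.0423/11.2 = 2.387.
Step 4 — Bandwidth: Δω = ω₀/Q = 264.8 rad/s; BW = Δω/(2π) = 42.14 Hz.

(a) f₀ = 100.6 Hz  (b) Q = 2.387  (c) BW = 42.14 Hz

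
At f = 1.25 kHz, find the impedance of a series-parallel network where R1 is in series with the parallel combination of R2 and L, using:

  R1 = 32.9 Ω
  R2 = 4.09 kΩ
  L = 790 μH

Step 1 — Angular frequency: ω = 2π·f = 2π·1250 = 7854 rad/s.
Step 2 — Component impedances:
  R1: Z = R = 32.9 Ω
  R2: Z = R = 4090 Ω
  L: Z = jωL = j·7854·0.00079 = 0 + j6.205 Ω
Step 3 — Parallel branch: R2 || L = 1/(1/R2 + 1/L) = 0.009413 + j6.205 Ω.
Step 4 — Series with R1: Z_total = R1 + (R2 || L) = 32.91 + j6.205 Ω = 33.49∠10.7° Ω.

Z = 32.91 + j6.205 Ω = 33.49∠10.7° Ω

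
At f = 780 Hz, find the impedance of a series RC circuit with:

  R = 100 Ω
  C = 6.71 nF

Step 1 — Angular frequency: ω = 2π·f = 2π·780 = 4901 rad/s.
Step 2 — Component impedances:
  R: Z = R = 100 Ω
  C: Z = 1/(jωC) = -j/(ω·C) = 0 - j3.041e+04 Ω
Step 3 — Series combination: Z_total = R + C = 100 - j3.041e+04 Ω = 3.041e+04∠-89.8° Ω.

Z = 100 - j3.041e+04 Ω = 3.041e+04∠-89.8° Ω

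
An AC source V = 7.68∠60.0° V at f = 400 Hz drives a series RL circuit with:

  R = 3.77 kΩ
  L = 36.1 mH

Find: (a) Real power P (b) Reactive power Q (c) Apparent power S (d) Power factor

Step 1 — Angular frequency: ω = 2π·f = 2π·400 = 2513 rad/s.
Step 2 — Component impedances:
  R: Z = R = 3770 Ω
  L: Z = jωL = j·2513·0.0361 = 0 + j90.73 Ω
Step 3 — Series combination: Z_total = R + L = 3770 + j90.73 Ω = 3771∠1.4° Ω.
Step 4 — Source phasor: V = 7.68∠60.0° V = 3.84 + j6.651 V.
Step 5 — Current: I = V / Z = 0.00106 + j0.001739 A = 0.002037∠58.6° A.
Step 6 — Complex power: S = V·I* = 0.01564 + j0.0003763 VA.
Step 7 — Real power: P = Re(S) = 0.01564 W.
Step 8 — Reactive power: Q = Im(S) = 0.0003763 VAR.
Step 9 — Apparent power: |S| = 0.01564 VA.
Step 10 — Power factor: PF = P/|S| = 0.9997 (lagging).

(a) P = 0.01564 W  (b) Q = 0.0003763 VAR  (c) S = 0.01564 VA  (d) PF = 0.9997 (lagging)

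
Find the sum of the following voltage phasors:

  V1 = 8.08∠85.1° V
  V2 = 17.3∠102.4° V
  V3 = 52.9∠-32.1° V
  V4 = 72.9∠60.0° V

Step 1 — Convert each phasor to rectangular form:
  V1 = 8.08·(cos(85.1°) + j·sin(85.1°)) = 0.6902 + j8.05 V
  V2 = 17.3·(cos(102.4°) + j·sin(102.4°)) = -3.715 + j16.9 V
  V3 = 52.9·(cos(-32.1°) + j·sin(-32.1°)) = 44.81 - j28.11 V
  V4 = 72.9·(cos(60.0°) + j·sin(60.0°)) = 36.45 + j63.13 V
Step 2 — Sum components: V_total = 78.24 + j59.97 V.
Step 3 — Convert to polar: |V_total| = 98.58 V, ∠V_total = 37.5°.

V_total = 98.58∠37.5° V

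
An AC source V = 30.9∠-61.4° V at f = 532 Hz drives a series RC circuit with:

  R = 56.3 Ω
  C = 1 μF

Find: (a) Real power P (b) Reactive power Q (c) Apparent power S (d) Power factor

Step 1 — Angular frequency: ω = 2π·f = 2π·532 = 3343 rad/s.
Step 2 — Component impedances:
  R: Z = R = 56.3 Ω
  C: Z = 1/(jωC) = -j/(ω·C) = 0 - j299.2 Ω
Step 3 — Series combination: Z_total = R + C = 56.3 - j299.2 Ω = 304.4∠-79.3° Ω.
Step 4 — Source phasor: V = 30.9∠-61.4° V = 14.79 - j27.13 V.
Step 5 — Current: I = V / Z = 0.09657 + j0.03127 A = 0.1015∠17.9° A.
Step 6 — Complex power: S = V·I* = 0.5801 - j3.082 VA.
Step 7 — Real power: P = Re(S) = 0.5801 W.
Step 8 — Reactive power: Q = Im(S) = -3.082 VAR.
Step 9 — Apparent power: |S| = 3.137 VA.
Step 10 — Power factor: PF = P/|S| = 0.1849 (leading).

(a) P = 0.5801 W  (b) Q = -3.082 VAR  (c) S = 3.137 VA  (d) PF = 0.1849 (leading)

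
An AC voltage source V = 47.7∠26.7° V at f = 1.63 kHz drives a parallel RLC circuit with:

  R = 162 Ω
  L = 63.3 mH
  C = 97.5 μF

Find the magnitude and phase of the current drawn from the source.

Step 1 — Angular frequency: ω = 2π·f = 2π·1630 = 1.024e+04 rad/s.
Step 2 — Component impedances:
  R: Z = R = 162 Ω
  L: Z = jωL = j·1.024e+04·0.0633 = 0 + j648.3 Ω
  C: Z = 1/(jωC) = -j/(ω·C) = 0 - j1.001 Ω
Step 3 — Parallel combination: 1/Z_total = 1/R + 1/L + 1/C; Z_total = 0.00621 - j1.003 Ω = 1.003∠-89.6° Ω.
Step 4 — Source phasor: V = 47.7∠26.7° V = 42.61 + j21.43 V.
Step 5 — Ohm's law: I = V / Z_total = (42.61 + j21.43) / (0.00621 - j1.003) = -21.11 + j42.62 A.
Step 6 — Convert to polar: |I| = 47.56 A, ∠I = 116.3°.

I = 47.56∠116.3° A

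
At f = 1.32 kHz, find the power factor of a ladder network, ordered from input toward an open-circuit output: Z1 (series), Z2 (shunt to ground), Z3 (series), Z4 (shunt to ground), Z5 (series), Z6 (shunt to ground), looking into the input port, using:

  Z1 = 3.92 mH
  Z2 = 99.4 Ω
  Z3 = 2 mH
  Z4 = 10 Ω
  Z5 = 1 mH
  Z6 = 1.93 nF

Step 1 — Angular frequency: ω = 2π·f = 2π·1320 = 8294 rad/s.
Step 2 — Component impedances:
  Z1: Z = jωL = j·8294·0.00392 = 0 + j32.51 Ω
  Z2: Z = R = 99.4 Ω
  Z3: Z = jωL = j·8294·0.002 = 0 + j16.59 Ω
  Z4: Z = R = 10 Ω
  Z5: Z = jωL = j·8294·0.001 = 0 + j8.294 Ω
  Z6: Z = 1/(jωC) = -j/(ω·C) = 0 - j6.247e+04 Ω
Step 3 — Ladder network (open output): work backward from the far end, alternating series and parallel combinations. Z_in = 11.12 + j45.9 Ω = 47.22∠76.4° Ω.
Step 4 — Power factor: PF = cos(φ) = Re(Z)/|Z| = 11.115/47.223 = 0.2354.
Step 5 — Type: Im(Z) = 45.9 ⇒ lagging (phase φ = 76.4°).

PF = 0.2354 (lagging, φ = 76.4°)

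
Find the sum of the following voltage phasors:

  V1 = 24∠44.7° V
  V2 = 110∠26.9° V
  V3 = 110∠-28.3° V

Step 1 — Convert each phasor to rectangular form:
  V1 = 24·(cos(44.7°) + j·sin(44.7°)) = 17.06 + j16.88 V
  V2 = 110·(cos(26.9°) + j·sin(26.9°)) = 98.1 + j49.77 V
  V3 = 110·(cos(-28.3°) + j·sin(-28.3°)) = 96.85 - j52.15 V
Step 2 — Sum components: V_total = 212 + j14.5 V.
Step 3 — Convert to polar: |V_total| = 212.5 V, ∠V_total = 3.9°.

V_total = 212.5∠3.9° V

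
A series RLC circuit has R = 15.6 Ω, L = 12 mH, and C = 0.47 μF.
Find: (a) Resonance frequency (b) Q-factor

Step 1 — Resonance condition Im(Z)=0 gives ω₀ = 1/√(LC).
Step 2 — ω₀ = 1/√(0.012·4.7e-07) = 1.332e+04 rad/s.
Step 3 — f₀ = ω₀/(2π) = 2119 Hz.
Step 4 — Series Q: Q = ω₀L/R = 1.332e+04·0.012/15.6 = 10.24.

(a) f₀ = 2119 Hz  (b) Q = 10.24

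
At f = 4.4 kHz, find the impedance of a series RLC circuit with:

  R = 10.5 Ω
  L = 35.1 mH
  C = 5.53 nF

Step 1 — Angular frequency: ω = 2π·f = 2π·4400 = 2.765e+04 rad/s.
Step 2 — Component impedances:
  R: Z = R = 10.5 Ω
  L: Z = jωL = j·2.765e+04·0.0351 = 0 + j970.4 Ω
  C: Z = 1/(jωC) = -j/(ω·C) = 0 - j6541 Ω
Step 3 — Series combination: Z_total = R + L + C = 10.5 - j5571 Ω = 5571∠-89.9° Ω.

Z = 10.5 - j5571 Ω = 5571∠-89.9° Ω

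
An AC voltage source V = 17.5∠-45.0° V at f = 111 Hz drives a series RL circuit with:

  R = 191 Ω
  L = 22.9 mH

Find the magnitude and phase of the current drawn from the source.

Step 1 — Angular frequency: ω = 2π·f = 2π·111 = 697.4 rad/s.
Step 2 — Component impedances:
  R: Z = R = 191 Ω
  L: Z = jωL = j·697.4·0.0229 = 0 + j15.97 Ω
Step 3 — Series combination: Z_total = R + L = 191 + j15.97 Ω = 191.7∠4.8° Ω.
Step 4 — Source phasor: V = 17.5∠-45.0° V = 12.37 - j12.37 V.
Step 5 — Ohm's law: I = V / Z_total = (12.37 - j12.37) / (191 + j15.97) = 0.05896 - j0.06972 A.
Step 6 — Convert to polar: |I| = 0.0913 A, ∠I = -49.8°.

I = 0.0913∠-49.8° A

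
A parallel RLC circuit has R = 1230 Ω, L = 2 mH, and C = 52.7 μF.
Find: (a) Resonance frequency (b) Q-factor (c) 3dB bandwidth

Step 1 — Resonance: ω₀ = 1/√(LC) = 1/√(0.002·5.27e-05) = 3080 rad/s.
Step 2 — f₀ = ω₀/(2π) = 490.2 Hz.
Step 3 — Parallel Q: Q = R/(ω₀L) = 1230/(3080·0.002) = 199.7.
Step 4 — Bandwidth: Δω = ω₀/Q = 15.43 rad/s; BW = Δω/(2π) = 2.455 Hz.

(a) f₀ = 490.2 Hz  (b) Q = 199.7  (c) BW = 2.455 Hz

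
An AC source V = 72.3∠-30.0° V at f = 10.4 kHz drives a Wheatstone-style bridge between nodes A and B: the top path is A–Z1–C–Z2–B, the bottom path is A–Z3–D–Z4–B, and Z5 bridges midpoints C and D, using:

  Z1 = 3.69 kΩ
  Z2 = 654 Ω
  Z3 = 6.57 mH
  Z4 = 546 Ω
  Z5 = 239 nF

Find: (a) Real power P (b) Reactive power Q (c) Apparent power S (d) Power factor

Step 1 — Angular frequency: ω = 2π·f = 2π·1.04e+04 = 6.535e+04 rad/s.
Step 2 — Component impedances:
  Z1: Z = R = 3690 Ω
  Z2: Z = R = 654 Ω
  Z3: Z = jωL = j·6.535e+04·0.00657 = 0 + j429.3 Ω
  Z4: Z = R = 546 Ω
  Z5: Z = 1/(jωC) = -j/(ω·C) = 0 - j64.03 Ω
Step 3 — Bridge requires nodal analysis (the Z5 bridge couples midpoints C and D, so the two paths cannot be reduced to a simple series/parallel combination). Setting node B to ground and injecting 1 A at node A, the 3-node admittance system at A, C, D solves to V_A = Z_AB = 341.2 + j411.5 Ω = 534.6∠50.3° Ω.
Step 4 — Source phasor: V = 72.3∠-30.0° V = 62.61 - j36.15 V.
Step 5 — Current: I = V / Z = 0.0227 - j0.1333 A = 0.1352∠-80.3° A.
Step 6 — Complex power: S = V·I* = 6.241 + j7.528 VA.
Step 7 — Real power: P = Re(S) = 6.241 W.
Step 8 — Reactive power: Q = Im(S) = 7.528 VAR.
Step 9 — Apparent power: |S| = 9.779 VA.
Step 10 — Power factor: PF = P/|S| = 0.6383 (lagging).

(a) P = 6.241 W  (b) Q = 7.528 VAR  (c) S = 9.779 VA  (d) PF = 0.6383 (lagging)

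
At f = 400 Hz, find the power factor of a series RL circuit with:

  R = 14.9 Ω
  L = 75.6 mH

Step 1 — Angular frequency: ω = 2π·f = 2π·400 = 2513 rad/s.
Step 2 — Component impedances:
  R: Z = R = 14.9 Ω
  L: Z = jωL = j·2513·0.0756 = 0 + j190 Ω
Step 3 — Series combination: Z_total = R + L = 14.9 + j190 Ω = 190.6∠85.5° Ω.
Step 4 — Power factor: PF = cos(φ) = Re(Z)/|Z| = 14.9/190.59 = 0.07818.
Step 5 — Type: Im(Z) = 190 ⇒ lagging (phase φ = 85.5°).

PF = 0.07818 (lagging, φ = 85.5°)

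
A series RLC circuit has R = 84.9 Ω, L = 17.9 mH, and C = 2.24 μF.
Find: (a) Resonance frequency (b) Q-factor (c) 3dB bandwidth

Step 1 — Resonance: ω₀ = 1/√(LC) = 1/√(0.0179·2.24e-06) = 4994 rad/s.
Step 2 — f₀ = ω₀/(2π) = 794.8 Hz.
Step 3 — Series Q: Q = ω₀L/R = 4994·0.0179/84.9 = 1.053.
Step 4 — Bandwidth: Δω = ω₀/Q = 4743 rad/s; BW = Δω/(2π) = 754.9 Hz.

(a) f₀ = 794.8 Hz  (b) Q = 1.053  (c) BW = 754.9 Hz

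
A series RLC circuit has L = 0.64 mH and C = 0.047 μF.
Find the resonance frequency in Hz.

Step 1 — Resonance condition Im(Z)=0 gives ω₀ = 1/√(LC).
Step 2 — ω₀ = 1/√(0.00064·4.7e-08) = 1.823e+05 rad/s.
Step 3 — f₀ = ω₀/(2π) = 2.902e+04 Hz.

f₀ = 2.902e+04 Hz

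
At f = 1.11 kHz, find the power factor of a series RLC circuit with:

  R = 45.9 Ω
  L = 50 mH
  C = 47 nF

Step 1 — Angular frequency: ω = 2π·f = 2π·1110 = 6974 rad/s.
Step 2 — Component impedances:
  R: Z = R = 45.9 Ω
  L: Z = jωL = j·6974·0.05 = 0 + j348.7 Ω
  C: Z = 1/(jωC) = -j/(ω·C) = 0 - j3051 Ω
Step 3 — Series combination: Z_total = R + L + C = 45.9 - j2702 Ω = 2702∠-89.0° Ω.
Step 4 — Power factor: PF = cos(φ) = Re(Z)/|Z| = 45.9/2702 = 0.01699.
Step 5 — Type: Im(Z) = -2702 ⇒ leading (phase φ = -89.0°).

PF = 0.01699 (leading, φ = -89.0°)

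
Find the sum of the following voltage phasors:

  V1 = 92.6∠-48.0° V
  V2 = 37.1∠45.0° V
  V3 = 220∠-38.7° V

Step 1 — Convert each phasor to rectangular form:
  V1 = 92.6·(cos(-48.0°) + j·sin(-48.0°)) = 61.96 - j68.82 V
  V2 = 37.1·(cos(45.0°) + j·sin(45.0°)) = 26.23 + j26.23 V
  V3 = 220·(cos(-38.7°) + j·sin(-38.7°)) = 171.7 - j137.6 V
Step 2 — Sum components: V_total = 259.9 - j180.1 V.
Step 3 — Convert to polar: |V_total| = 316.2 V, ∠V_total = -34.7°.

V_total = 316.2∠-34.7° V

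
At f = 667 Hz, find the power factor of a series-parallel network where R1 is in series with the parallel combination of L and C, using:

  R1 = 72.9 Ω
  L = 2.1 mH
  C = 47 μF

Step 1 — Angular frequency: ω = 2π·f = 2π·667 = 4191 rad/s.
Step 2 — Component impedances:
  R1: Z = R = 72.9 Ω
  L: Z = jωL = j·4191·0.0021 = 0 + j8.801 Ω
  C: Z = 1/(jωC) = -j/(ω·C) = 0 - j5.077 Ω
Step 3 — Parallel branch: L || C = 1/(1/L + 1/C) = 0 - j12 Ω.
Step 4 — Series with R1: Z_total = R1 + (L || C) = 72.9 - j12 Ω = 73.88∠-9.3° Ω.
Step 5 — Power factor: PF = cos(φ) = Re(Z)/|Z| = 72.9/73.88 = 0.9867.
Step 6 — Type: Im(Z) = -12 ⇒ leading (phase φ = -9.3°).

PF = 0.9867 (leading, φ = -9.3°)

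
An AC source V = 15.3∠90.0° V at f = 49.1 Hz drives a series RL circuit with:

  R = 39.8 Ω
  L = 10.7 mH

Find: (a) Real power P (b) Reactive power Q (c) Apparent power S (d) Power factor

Step 1 — Angular frequency: ω = 2π·f = 2π·49.1 = 308.5 rad/s.
Step 2 — Component impedances:
  R: Z = R = 39.8 Ω
  L: Z = jωL = j·308.5·0.0107 = 0 + j3.301 Ω
Step 3 — Series combination: Z_total = R + L = 39.8 + j3.301 Ω = 39.94∠4.7° Ω.
Step 4 — Source phasor: V = 15.3∠90.0° V = 0 + j15.3 V.
Step 5 — Current: I = V / Z = 0.03167 + j0.3818 A = 0.3831∠85.3° A.
Step 6 — Complex power: S = V·I* = 5.841 + j0.4845 VA.
Step 7 — Real power: P = Re(S) = 5.841 W.
Step 8 — Reactive power: Q = Im(S) = 0.4845 VAR.
Step 9 — Apparent power: |S| = 5.862 VA.
Step 10 — Power factor: PF = P/|S| = 0.9966 (lagging).

(a) P = 5.841 W  (b) Q = 0.4845 VAR  (c) S = 5.862 VA  (d) PF = 0.9966 (lagging)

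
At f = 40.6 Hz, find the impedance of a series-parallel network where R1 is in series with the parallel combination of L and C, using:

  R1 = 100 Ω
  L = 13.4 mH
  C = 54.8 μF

Step 1 — Angular frequency: ω = 2π·f = 2π·40.6 = 255.1 rad/s.
Step 2 — Component impedances:
  R1: Z = R = 100 Ω
  L: Z = jωL = j·255.1·0.0134 = 0 + j3.418 Ω
  C: Z = 1/(jωC) = -j/(ω·C) = 0 - j71.53 Ω
Step 3 — Parallel branch: L || C = 1/(1/L + 1/C) = 0 + j3.59 Ω.
Step 4 — Series with R1: Z_total = R1 + (L || C) = 100 + j3.59 Ω = 100.1∠2.1° Ω.

Z = 100 + j3.59 Ω = 100.1∠2.1° Ω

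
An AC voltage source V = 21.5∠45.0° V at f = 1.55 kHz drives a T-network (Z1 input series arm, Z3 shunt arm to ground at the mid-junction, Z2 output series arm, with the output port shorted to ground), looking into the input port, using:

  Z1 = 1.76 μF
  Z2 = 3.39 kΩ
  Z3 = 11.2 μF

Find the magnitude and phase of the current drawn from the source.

Step 1 — Angular frequency: ω = 2π·f = 2π·1550 = 9739 rad/s.
Step 2 — Component impedances:
  Z1: Z = 1/(jωC) = -j/(ω·C) = 0 - j58.34 Ω
  Z2: Z = R = 3390 Ω
  Z3: Z = 1/(jωC) = -j/(ω·C) = 0 - j9.168 Ω
Step 3 — With the output port shorted to ground, the output series arm Z2 runs from the junction to ground; the shunt arm Z3 also runs from the junction to ground. They appear in parallel: Z3 || Z2 = 0.02479 - j9.168 Ω.
Step 4 — Series with input arm Z1: Z_in = Z1 + (Z3 || Z2) = 0.02479 - j67.51 Ω = 67.51∠-90.0° Ω.
Step 5 — Source phasor: V = 21.5∠45.0° V = 15.2 + j15.2 V.
Step 6 — Ohm's law: I = V / Z_total = (15.2 + j15.2) / (0.02479 - j67.51) = -0.2251 + j0.2253 A.
Step 7 — Convert to polar: |I| = 0.3185 A, ∠I = 135.0°.

I = 0.3185∠135.0° A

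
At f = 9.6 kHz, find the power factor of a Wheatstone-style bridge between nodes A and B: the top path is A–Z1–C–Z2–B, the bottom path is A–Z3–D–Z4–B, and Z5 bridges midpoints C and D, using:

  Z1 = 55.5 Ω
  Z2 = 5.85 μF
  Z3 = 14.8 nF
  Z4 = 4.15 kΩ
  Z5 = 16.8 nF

Step 1 — Angular frequency: ω = 2π·f = 2π·9600 = 6.032e+04 rad/s.
Step 2 — Component impedances:
  Z1: Z = R = 55.5 Ω
  Z2: Z = 1/(jωC) = -j/(ω·C) = 0 - j2.834 Ω
  Z3: Z = 1/(jωC) = -j/(ω·C) = 0 - j1120 Ω
  Z4: Z = R = 4150 Ω
  Z5: Z = 1/(jωC) = -j/(ω·C) = 0 - j986.8 Ω
Step 3 — Bridge requires nodal analysis (the Z5 bridge couples midpoints C and D, so the two paths cannot be reduced to a simple series/parallel combination). Setting node B to ground and injecting 1 A at node A, the 3-node admittance system at A, C, D solves to V_A = Z_AB = 55.3 - j4.271 Ω = 55.46∠-4.4° Ω.
Step 4 — Power factor: PF = cos(φ) = Re(Z)/|Z| = 55.299/55.464 = 0.997.
Step 5 — Type: Im(Z) = -4.271 ⇒ leading (phase φ = -4.4°).

PF = 0.997 (leading, φ = -4.4°)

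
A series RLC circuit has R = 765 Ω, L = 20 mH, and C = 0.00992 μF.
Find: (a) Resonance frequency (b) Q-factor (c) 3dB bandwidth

Step 1 — Resonance: ω₀ = 1/√(LC) = 1/√(0.02·9.92e-09) = 7.1e+04 rad/s.
Step 2 — f₀ = ω₀/(2π) = 1.13e+04 Hz.
Step 3 — Series Q: Q = ω₀L/R = 7.1e+04·0.02/765 = 1.856.
Step 4 — Bandwidth: Δω = ω₀/Q = 3.825e+04 rad/s; BW = Δω/(2π) = 6088 Hz.

(a) f₀ = 1.13e+04 Hz  (b) Q = 1.856  (c) BW = 6088 Hz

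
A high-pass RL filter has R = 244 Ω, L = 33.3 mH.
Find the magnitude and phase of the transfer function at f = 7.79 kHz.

Step 1 — Angular frequency: ω = 2π·7790 = 4.895e+04 rad/s.
Step 2 — Transfer function: H(jω) = jωL/(R + jωL).
Step 3 — Numerator jωL = j·1630; denominator R + jωL = 244 + j1630.
Step 4 — H = 0.9781 + j0.1464.
Step 5 — Magnitude: |H| = 0.989 (-0.1 dB); phase: φ = 8.5°.

|H| = 0.989 (-0.1 dB), φ = 8.5°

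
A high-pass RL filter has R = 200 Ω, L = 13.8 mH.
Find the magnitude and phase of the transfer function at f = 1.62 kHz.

Step 1 — Angular frequency: ω = 2π·1620 = 1.018e+04 rad/s.
Step 2 — Transfer function: H(jω) = jωL/(R + jωL).
Step 3 — Numerator jωL = j·140.5; denominator R + jωL = 200 + j140.5.
Step 4 — H = 0.3303 + j0.4703.
Step 5 — Magnitude: |H| = 0.5747 (-4.8 dB); phase: φ = 54.9°.

|H| = 0.5747 (-4.8 dB), φ = 54.9°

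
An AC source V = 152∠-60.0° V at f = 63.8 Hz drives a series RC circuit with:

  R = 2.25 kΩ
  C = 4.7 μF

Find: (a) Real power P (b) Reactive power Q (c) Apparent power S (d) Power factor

Step 1 — Angular frequency: ω = 2π·f = 2π·63.8 = 400.9 rad/s.
Step 2 — Component impedances:
  R: Z = R = 2250 Ω
  C: Z = 1/(jωC) = -j/(ω·C) = 0 - j530.8 Ω
Step 3 — Series combination: Z_total = R + C = 2250 - j530.8 Ω = 2312∠-13.3° Ω.
Step 4 — Source phasor: V = 152∠-60.0° V = 76 - j131.6 V.
Step 5 — Current: I = V / Z = 0.04507 - j0.04787 A = 0.06575∠-46.7° A.
Step 6 — Complex power: S = V·I* = 9.727 - j2.295 VA.
Step 7 — Real power: P = Re(S) = 9.727 W.
Step 8 — Reactive power: Q = Im(S) = -2.295 VAR.
Step 9 — Apparent power: |S| = 9.994 VA.
Step 10 — Power factor: PF = P/|S| = 0.9733 (leading).

(a) P = 9.727 W  (b) Q = -2.295 VAR  (c) S = 9.994 VA  (d) PF = 0.9733 (leading)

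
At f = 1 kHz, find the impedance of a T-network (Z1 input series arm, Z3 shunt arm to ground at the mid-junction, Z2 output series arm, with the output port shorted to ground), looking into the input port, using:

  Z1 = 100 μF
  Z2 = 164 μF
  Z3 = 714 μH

Step 1 — Angular frequency: ω = 2π·f = 2π·1000 = 6283 rad/s.
Step 2 — Component impedances:
  Z1: Z = 1/(jωC) = -j/(ω·C) = 0 - j1.592 Ω
  Z2: Z = 1/(jωC) = -j/(ω·C) = 0 - j0.9705 Ω
  Z3: Z = jωL = j·6283·0.000714 = 0 + j4.486 Ω
Step 3 — With the output port shorted to ground, the output series arm Z2 runs from the junction to ground; the shunt arm Z3 also runs from the junction to ground. They appear in parallel: Z3 || Z2 = 0 - j1.238 Ω.
Step 4 — Series with input arm Z1: Z_in = Z1 + (Z3 || Z2) = 0 - j2.83 Ω = 2.83∠-90.0° Ω.

Z = 0 - j2.83 Ω = 2.83∠-90.0° Ω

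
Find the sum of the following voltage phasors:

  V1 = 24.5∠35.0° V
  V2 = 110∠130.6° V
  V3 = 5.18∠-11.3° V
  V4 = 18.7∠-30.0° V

Step 1 — Convert each phasor to rectangular form:
  V1 = 24.5·(cos(35.0°) + j·sin(35.0°)) = 20.07 + j14.05 V
  V2 = 110·(cos(130.6°) + j·sin(130.6°)) = -71.59 + j83.52 V
  V3 = 5.18·(cos(-11.3°) + j·sin(-11.3°)) = 5.08 - j1.015 V
  V4 = 18.7·(cos(-30.0°) + j·sin(-30.0°)) = 16.19 - j9.35 V
Step 2 — Sum components: V_total = -30.24 + j87.21 V.
Step 3 — Convert to polar: |V_total| = 92.3 V, ∠V_total = 109.1°.

V_total = 92.3∠109.1° V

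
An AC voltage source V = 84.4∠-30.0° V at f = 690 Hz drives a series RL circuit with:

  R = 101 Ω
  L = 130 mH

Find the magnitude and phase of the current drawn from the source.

Step 1 — Angular frequency: ω = 2π·f = 2π·690 = 4335 rad/s.
Step 2 — Component impedances:
  R: Z = R = 101 Ω
  L: Z = jωL = j·4335·0.13 = 0 + j563.6 Ω
Step 3 — Series combination: Z_total = R + L = 101 + j563.6 Ω = 572.6∠79.8° Ω.
Step 4 — Source phasor: V = 84.4∠-30.0° V = 73.09 - j42.2 V.
Step 5 — Ohm's law: I = V / Z_total = (73.09 - j42.2) / (101 + j563.6) = -0.05003 - j0.1387 A.
Step 6 — Convert to polar: |I| = 0.1474 A, ∠I = -109.8°.

I = 0.1474∠-109.8° A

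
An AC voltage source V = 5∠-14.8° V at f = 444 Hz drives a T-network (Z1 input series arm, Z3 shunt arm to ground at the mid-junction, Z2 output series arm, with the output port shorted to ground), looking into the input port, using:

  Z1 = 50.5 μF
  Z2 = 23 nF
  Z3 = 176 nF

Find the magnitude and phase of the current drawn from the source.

Step 1 — Angular frequency: ω = 2π·f = 2π·444 = 2790 rad/s.
Step 2 — Component impedances:
  Z1: Z = 1/(jωC) = -j/(ω·C) = 0 - j7.098 Ω
  Z2: Z = 1/(jωC) = -j/(ω·C) = 0 - j1.559e+04 Ω
  Z3: Z = 1/(jωC) = -j/(ω·C) = 0 - j2037 Ω
Step 3 — With the output port shorted to ground, the output series arm Z2 runs from the junction to ground; the shunt arm Z3 also runs from the junction to ground. They appear in parallel: Z3 || Z2 = 0 - j1801 Ω.
Step 4 — Series with input arm Z1: Z_in = Z1 + (Z3 || Z2) = 0 - j1808 Ω = 1808∠-90.0° Ω.
Step 5 — Source phasor: V = 5∠-14.8° V = 4.834 - j1.277 V.
Step 6 — Ohm's law: I = V / Z_total = (4.834 - j1.277) / (0 - j1808) = 0.0007063 + j0.002673 A.
Step 7 — Convert to polar: |I| = 0.002765 A, ∠I = 75.2°.

I = 0.002765∠75.2° A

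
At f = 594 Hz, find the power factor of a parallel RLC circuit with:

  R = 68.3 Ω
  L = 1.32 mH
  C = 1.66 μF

Step 1 — Angular frequency: ω = 2π·f = 2π·594 = 3732 rad/s.
Step 2 — Component impedances:
  R: Z = R = 68.3 Ω
  L: Z = jωL = j·3732·0.00132 = 0 + j4.927 Ω
  C: Z = 1/(jωC) = -j/(ω·C) = 0 - j161.4 Ω
Step 3 — Parallel combination: 1/Z_total = 1/R + 1/L + 1/C; Z_total = 0.376 + j5.054 Ω = 5.068∠85.7° Ω.
Step 4 — Power factor: PF = cos(φ) = Re(Z)/|Z| = 0.376/5.0676 = 0.0742.
Step 5 — Type: Im(Z) = 5.054 ⇒ lagging (phase φ = 85.7°).

PF = 0.0742 (lagging, φ = 85.7°)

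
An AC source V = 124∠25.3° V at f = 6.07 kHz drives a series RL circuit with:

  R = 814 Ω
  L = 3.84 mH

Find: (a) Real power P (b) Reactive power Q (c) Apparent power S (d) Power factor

Step 1 — Angular frequency: ω = 2π·f = 2π·6070 = 3.814e+04 rad/s.
Step 2 — Component impedances:
  R: Z = R = 814 Ω
  L: Z = jωL = j·3.814e+04·0.00384 = 0 + j146.5 Ω
Step 3 — Series combination: Z_total = R + L = 814 + j146.5 Ω = 827.1∠10.2° Ω.
Step 4 — Source phasor: V = 124∠25.3° V = 112.1 + j52.99 V.
Step 5 — Current: I = V / Z = 0.1447 + j0.03906 A = 0.1499∠15.1° A.
Step 6 — Complex power: S = V·I* = 18.3 + j3.292 VA.
Step 7 — Real power: P = Re(S) = 18.3 W.
Step 8 — Reactive power: Q = Im(S) = 3.292 VAR.
Step 9 — Apparent power: |S| = 18.59 VA.
Step 10 — Power factor: PF = P/|S| = 0.9842 (lagging).

(a) P = 18.3 W  (b) Q = 3.292 VAR  (c) S = 18.59 VA  (d) PF = 0.9842 (lagging)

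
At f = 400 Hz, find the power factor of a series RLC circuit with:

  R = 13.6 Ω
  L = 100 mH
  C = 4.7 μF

Step 1 — Angular frequency: ω = 2π·f = 2π·400 = 2513 rad/s.
Step 2 — Component impedances:
  R: Z = R = 13.6 Ω
  L: Z = jωL = j·2513·0.1 = 0 + j251.3 Ω
  C: Z = 1/(jωC) = -j/(ω·C) = 0 - j84.66 Ω
Step 3 — Series combination: Z_total = R + L + C = 13.6 + j166.7 Ω = 167.2∠85.3° Ω.
Step 4 — Power factor: PF = cos(φ) = Re(Z)/|Z| = 13.6/167.22 = 0.08133.
Step 5 — Type: Im(Z) = 166.7 ⇒ lagging (phase φ = 85.3°).

PF = 0.08133 (lagging, φ = 85.3°)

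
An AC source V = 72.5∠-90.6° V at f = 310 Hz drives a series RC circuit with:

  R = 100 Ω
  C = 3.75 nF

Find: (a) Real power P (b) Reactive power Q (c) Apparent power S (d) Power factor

Step 1 — Angular frequency: ω = 2π·f = 2π·310 = 1948 rad/s.
Step 2 — Component impedances:
  R: Z = R = 100 Ω
  C: Z = 1/(jωC) = -j/(ω·C) = 0 - j1.369e+05 Ω
Step 3 — Series combination: Z_total = R + C = 100 - j1.369e+05 Ω = 1.369e+05∠-90.0° Ω.
Step 4 — Source phasor: V = 72.5∠-90.6° V = -0.7592 - j72.5 V.
Step 5 — Current: I = V / Z = 0.0005295 - j5.932e-06 A = 0.0005296∠-0.6° A.
Step 6 — Complex power: S = V·I* = 2.804e-05 - j0.03839 VA.
Step 7 — Real power: P = Re(S) = 2.804e-05 W.
Step 8 — Reactive power: Q = Im(S) = -0.03839 VAR.
Step 9 — Apparent power: |S| = 0.03839 VA.
Step 10 — Power factor: PF = P/|S| = 0.0007304 (leading).

(a) P = 2.804e-05 W  (b) Q = -0.03839 VAR  (c) S = 0.03839 VA  (d) PF = 0.0007304 (leading)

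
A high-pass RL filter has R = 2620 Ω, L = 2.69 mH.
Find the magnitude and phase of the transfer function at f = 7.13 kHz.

Step 1 — Angular frequency: ω = 2π·7130 = 4.48e+04 rad/s.
Step 2 — Transfer function: H(jω) = jωL/(R + jωL).
Step 3 — Numerator jωL = j·120.5; denominator R + jωL = 2620 + j120.5.
Step 4 — H = 0.002111 + j0.0459.
Step 5 — Magnitude: |H| = 0.04595 (-26.8 dB); phase: φ = 87.4°.

|H| = 0.04595 (-26.8 dB), φ = 87.4°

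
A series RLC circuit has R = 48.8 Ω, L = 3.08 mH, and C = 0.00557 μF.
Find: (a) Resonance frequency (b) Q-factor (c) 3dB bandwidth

Step 1 — Resonance condition Im(Z)=0 gives ω₀ = 1/√(LC).
Step 2 — ω₀ = 1/√(0.00308·5.57e-09) = 2.414e+05 rad/s.
Step 3 — f₀ = ω₀/(2π) = 3.843e+04 Hz.
Step 4 — Series Q: Q = ω₀L/R = 2.414e+05·0.00308/48.8 = 15.24.
Step 5 — 3dB bandwidth: Δω = ω₀/Q = 1.584e+04 rad/s; BW = Δω/(2π) = 2522 Hz.

(a) f₀ = 3.843e+04 Hz  (b) Q = 15.24  (c) BW = 2522 Hz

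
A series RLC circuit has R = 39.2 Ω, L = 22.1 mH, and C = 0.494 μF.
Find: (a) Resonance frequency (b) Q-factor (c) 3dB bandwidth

Step 1 — Resonance: ω₀ = 1/√(LC) = 1/√(0.0221·4.94e-07) = 9571 rad/s.
Step 2 — f₀ = ω₀/(2π) = 1523 Hz.
Step 3 — Series Q: Q = ω₀L/R = 9571·0.0221/39.2 = 5.396.
Step 4 — Bandwidth: Δω = ω₀/Q = 1774 rad/s; BW = Δω/(2π) = 282.3 Hz.

(a) f₀ = 1523 Hz  (b) Q = 5.396  (c) BW = 282.3 Hz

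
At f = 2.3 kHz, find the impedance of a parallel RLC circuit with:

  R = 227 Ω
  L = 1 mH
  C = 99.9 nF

Step 1 — Angular frequency: ω = 2π·f = 2π·2300 = 1.445e+04 rad/s.
Step 2 — Component impedances:
  R: Z = R = 227 Ω
  L: Z = jωL = j·1.445e+04·0.001 = 0 + j14.45 Ω
  C: Z = 1/(jωC) = -j/(ω·C) = 0 - j692.7 Ω
Step 3 — Parallel combination: 1/Z_total = 1/R + 1/L + 1/C; Z_total = 0.9556 + j14.7 Ω = 14.73∠86.3° Ω.

Z = 0.9556 + j14.7 Ω = 14.73∠86.3° Ω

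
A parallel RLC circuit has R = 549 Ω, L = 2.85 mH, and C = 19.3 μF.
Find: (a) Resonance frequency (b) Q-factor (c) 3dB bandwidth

Step 1 — Resonance: ω₀ = 1/√(LC) = 1/√(0.00285·1.93e-05) = 4264 rad/s.
Step 2 — f₀ = ω₀/(2π) = 678.6 Hz.
Step 3 — Parallel Q: Q = R/(ω₀L) = 549/(4264·0.00285) = 45.18.
Step 4 — Bandwidth: Δω = ω₀/Q = 94.38 rad/s; BW = Δω/(2π) = 15.02 Hz.

(a) f₀ = 678.6 Hz  (b) Q = 45.18  (c) BW = 15.02 Hz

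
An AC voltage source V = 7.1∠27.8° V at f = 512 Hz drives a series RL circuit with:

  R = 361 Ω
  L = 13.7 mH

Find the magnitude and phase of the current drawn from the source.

Step 1 — Angular frequency: ω = 2π·f = 2π·512 = 3217 rad/s.
Step 2 — Component impedances:
  R: Z = R = 361 Ω
  L: Z = jωL = j·3217·0.0137 = 0 + j44.07 Ω
Step 3 — Series combination: Z_total = R + L = 361 + j44.07 Ω = 363.7∠7.0° Ω.
Step 4 — Source phasor: V = 7.1∠27.8° V = 6.281 + j3.311 V.
Step 5 — Ohm's law: I = V / Z_total = (6.281 + j3.311) / (361 + j44.07) = 0.01825 + j0.006945 A.
Step 6 — Convert to polar: |I| = 0.01952 A, ∠I = 20.8°.

I = 0.01952∠20.8° A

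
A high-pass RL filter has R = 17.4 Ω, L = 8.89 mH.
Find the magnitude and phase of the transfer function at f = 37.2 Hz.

Step 1 — Angular frequency: ω = 2π·37.2 = 233.7 rad/s.
Step 2 — Transfer function: H(jω) = jωL/(R + jωL).
Step 3 — Numerator jωL = j·2.078; denominator R + jωL = 17.4 + j2.078.
Step 4 — H = 0.01406 + j0.1177.
Step 5 — Magnitude: |H| = 0.1186 (-18.5 dB); phase: φ = 83.2°.

|H| = 0.1186 (-18.5 dB), φ = 83.2°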